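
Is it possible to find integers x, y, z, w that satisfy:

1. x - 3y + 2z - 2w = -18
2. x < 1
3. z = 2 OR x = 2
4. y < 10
Yes

Take x = -1, y = 7, z = 2, w = 0. Substituting into each constraint:
  (1) (-1) - 3(7) + 2(2) - 2(0) = -18 ✓
  (2) -1 < 1 ✓
  (3) z = 2, target 2 ✓ (first branch holds)
  (4) 7 < 10 ✓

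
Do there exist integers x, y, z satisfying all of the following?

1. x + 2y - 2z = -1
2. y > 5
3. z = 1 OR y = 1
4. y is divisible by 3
Yes

Take x = -11, y = 6, z = 1. Substituting into each constraint:
  (1) (-11) + 2(6) - 2(1) = -1 ✓
  (2) 6 > 5 ✓
  (3) z = 1, target 1 ✓ (first branch holds)
  (4) 6 = 3 × 2, remainder 0 ✓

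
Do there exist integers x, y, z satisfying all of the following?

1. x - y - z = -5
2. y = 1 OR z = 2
Yes

Take x = -4, y = 1, z = 0. Substituting into each constraint:
  (1) (-4) + (-1) + 0 = -5 ✓
  (2) y = 1, target 1 ✓ (first branch holds)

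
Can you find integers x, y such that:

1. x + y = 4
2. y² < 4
Yes

Take x = 4, y = 0. Substituting into each constraint:
  (1) 4 + 0 = 4 ✓
  (2) y² = (0)² = 0, and 0 < 4 ✓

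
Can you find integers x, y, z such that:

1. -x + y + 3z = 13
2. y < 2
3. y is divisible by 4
Yes

Take x = 2, y = 0, z = 5. Substituting into each constraint:
  (1) (-2) + 0 + 3(5) = 13 ✓
  (2) 0 < 2 ✓
  (3) 0 = 4 × 0, remainder 0 ✓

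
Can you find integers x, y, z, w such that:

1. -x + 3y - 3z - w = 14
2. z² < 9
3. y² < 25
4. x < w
Yes

Take x = -6, y = 2, z = 0, w = -2. Substituting into each constraint:
  (1) 6 + 3(2) - 3(0) + 2 = 14 ✓
  (2) z² = (0)² = 0, and 0 < 9 ✓
  (3) y² = (2)² = 4, and 4 < 25 ✓
  (4) -6 < -2 ✓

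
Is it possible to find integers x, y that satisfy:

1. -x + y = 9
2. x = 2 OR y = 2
Yes

Take x = -7, y = 2. Substituting into each constraint:
  (1) 7 + 2 = 9 ✓
  (2) y = 2, target 2 ✓ (second branch holds)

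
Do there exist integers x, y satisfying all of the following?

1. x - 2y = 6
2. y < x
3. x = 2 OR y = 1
Yes

Take x = 2, y = -2. Substituting into each constraint:
  (1) 2 - 2(-2) = 6 ✓
  (2) -2 < 2 ✓
  (3) x = 2, target 2 ✓ (first branch holds)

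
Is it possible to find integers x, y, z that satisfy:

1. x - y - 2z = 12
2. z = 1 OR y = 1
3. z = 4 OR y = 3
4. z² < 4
Yes

Take x = 17, y = 3, z = 1. Substituting into each constraint:
  (1) 17 + (-3) - 2(1) = 12 ✓
  (2) z = 1, target 1 ✓ (first branch holds)
  (3) y = 3, target 3 ✓ (second branch holds)
  (4) z² = (1)² = 1, and 1 < 4 ✓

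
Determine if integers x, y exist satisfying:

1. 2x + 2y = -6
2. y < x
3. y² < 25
Yes

Take x = -1, y = -2. Substituting into each constraint:
  (1) 2(-1) + 2(-2) = -6 ✓
  (2) -2 < -1 ✓
  (3) y² = (-2)² = 4, and 4 < 25 ✓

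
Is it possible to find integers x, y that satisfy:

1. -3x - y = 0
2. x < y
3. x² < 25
Yes

Take x = -1, y = 3. Substituting into each constraint:
  (1) -3(-1) + (-3) = 0 ✓
  (2) -1 < 3 ✓
  (3) x² = (-1)² = 1, and 1 < 25 ✓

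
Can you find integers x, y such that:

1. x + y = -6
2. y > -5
Yes

Take x = -2, y = -4. Substituting into each constraint:
  (1) (-2) + (-4) = -6 ✓
  (2) -4 > -5 ✓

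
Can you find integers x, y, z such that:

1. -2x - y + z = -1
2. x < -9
Yes

Take x = -10, y = 0, z = -21. Substituting into each constraint:
  (1) -2(-10) + 0 + (-21) = -1 ✓
  (2) -10 < -9 ✓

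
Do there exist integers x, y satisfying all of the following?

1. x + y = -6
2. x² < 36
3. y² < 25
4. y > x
Yes

Take x = -4, y = -2. Substituting into each constraint:
  (1) (-4) + (-2) = -6 ✓
  (2) x² = (-4)² = 16, and 16 < 36 ✓
  (3) y² = (-2)² = 4, and 4 < 25 ✓
  (4) -2 > -4 ✓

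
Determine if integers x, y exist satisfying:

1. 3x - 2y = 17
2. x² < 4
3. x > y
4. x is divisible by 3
No

A contradictory subset is {3x - 2y = 17, x² < 4, x is divisible by 3}. No integer assignment can satisfy these jointly:

  - 3x - 2y = 17: is a linear equation tying the variables together
  - x² < 4: restricts x to |x| ≤ 1
  - x is divisible by 3: restricts x to multiples of 3

The bounds confine x to {0} with 3 | x. For each value, substitute into the equation:
  • x = 0: the equation gives -2y = 17, so y would not be an integer.
Every case fails, so no integer solution exists.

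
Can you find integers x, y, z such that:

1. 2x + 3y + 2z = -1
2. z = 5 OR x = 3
Yes

Take x = 3, y = 1, z = -5. Substituting into each constraint:
  (1) 2(3) + 3(1) + 2(-5) = -1 ✓
  (2) x = 3, target 3 ✓ (second branch holds)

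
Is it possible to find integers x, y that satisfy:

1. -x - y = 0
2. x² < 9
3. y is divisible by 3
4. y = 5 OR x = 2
No

A contradictory subset is {-x - y = 0, y is divisible by 3, y = 5 OR x = 2}. No integer assignment can satisfy these jointly:

  - -x - y = 0: is a linear equation tying the variables together
  - y is divisible by 3: restricts y to multiples of 3
  - y = 5 OR x = 2: forces a choice: either y = 5 or x = 2

Split on the disjunction (y = 5 OR x = 2):
  • If y = 5: this contradicts the divisibility constraint — 5 is not a multiple of 3.
  • If x = 2: with x = 2, writing y = 3y', every remaining term of the linear equation is divisible by 3, so the left side is ≡ 0 (mod 3); but the right side 2 ≡ 2 (mod 3). No integers can satisfy it.
Both branches are infeasible, so the system has no integer solution.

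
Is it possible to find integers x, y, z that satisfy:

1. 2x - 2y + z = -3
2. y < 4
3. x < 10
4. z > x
Yes

Take x = 0, y = 2, z = 1. Substituting into each constraint:
  (1) 2(0) - 2(2) + 1 = -3 ✓
  (2) 2 < 4 ✓
  (3) 0 < 10 ✓
  (4) 1 > 0 ✓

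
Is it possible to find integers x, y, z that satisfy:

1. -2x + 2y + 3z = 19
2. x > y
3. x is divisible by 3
Yes

Take x = 0, y = -1, z = 7. Substituting into each constraint:
  (1) -2(0) + 2(-1) + 3(7) = 19 ✓
  (2) 0 > -1 ✓
  (3) 0 = 3 × 0, remainder 0 ✓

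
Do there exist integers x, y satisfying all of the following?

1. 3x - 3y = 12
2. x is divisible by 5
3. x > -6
Yes

Take x = 0, y = -4. Substituting into each constraint:
  (1) 3(0) - 3(-4) = 12 ✓
  (2) 0 = 5 × 0, remainder 0 ✓
  (3) 0 > -6 ✓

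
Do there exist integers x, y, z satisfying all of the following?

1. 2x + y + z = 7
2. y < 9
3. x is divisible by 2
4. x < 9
Yes

Take x = 0, y = 7, z = 0. Substituting into each constraint:
  (1) 2(0) + 7 + 0 = 7 ✓
  (2) 7 < 9 ✓
  (3) 0 = 2 × 0, remainder 0 ✓
  (4) 0 < 9 ✓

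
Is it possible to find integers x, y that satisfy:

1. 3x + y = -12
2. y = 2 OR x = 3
Yes

Take x = 3, y = -21. Substituting into each constraint:
  (1) 3(3) + (-21) = -12 ✓
  (2) x = 3, target 3 ✓ (second branch holds)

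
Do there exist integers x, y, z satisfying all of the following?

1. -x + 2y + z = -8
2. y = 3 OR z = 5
Yes

Take x = 1, y = -6, z = 5. Substituting into each constraint:
  (1) (-1) + 2(-6) + 5 = -8 ✓
  (2) z = 5, target 5 ✓ (second branch holds)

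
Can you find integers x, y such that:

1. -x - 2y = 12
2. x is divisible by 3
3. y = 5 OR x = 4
No

The full constraint system is jointly infeasible over the integers. Each constraint and what it forces:

  - -x - 2y = 12: is a linear equation tying the variables together
  - x is divisible by 3: restricts x to multiples of 3
  - y = 5 OR x = 4: forces a choice: either y = 5 or x = 4

Split on the disjunction (y = 5 OR x = 4):
  • If y = 5: with y = 5, writing x = 3x', every remaining term of the linear equation is divisible by 3, so the left side is ≡ 0 (mod 3); but the right side 22 ≡ 1 (mod 3). No integers can satisfy it.
  • If x = 4: this contradicts the divisibility constraint — 4 is not a multiple of 3.
Both branches are infeasible, so the system has no integer solution.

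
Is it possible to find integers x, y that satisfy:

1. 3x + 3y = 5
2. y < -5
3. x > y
No

Even the single constraint (3x + 3y = 5) is infeasible over the integers.

  - 3x + 3y = 5: every term on the left is divisible by 3, so the LHS ≡ 0 (mod 3), but the RHS 5 is not — no integer solution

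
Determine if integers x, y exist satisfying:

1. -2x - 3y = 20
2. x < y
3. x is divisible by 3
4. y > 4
No

A contradictory subset is {-2x - 3y = 20, x is divisible by 3}. No integer assignment can satisfy these jointly:

  - -2x - 3y = 20: is a linear equation tying the variables together
  - x is divisible by 3: restricts x to multiples of 3

Modular obstruction: writing x = 3x', every remaining term of the linear equation is divisible by 3, so the left side is ≡ 0 (mod 3); but the right side 20 ≡ 2 (mod 3). No integers can satisfy it.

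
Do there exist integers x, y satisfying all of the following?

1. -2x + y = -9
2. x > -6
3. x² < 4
Yes

Take x = 0, y = -9. Substituting into each constraint:
  (1) -2(0) + (-9) = -9 ✓
  (2) 0 > -6 ✓
  (3) x² = (0)² = 0, and 0 < 4 ✓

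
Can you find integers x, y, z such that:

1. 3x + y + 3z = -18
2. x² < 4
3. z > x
Yes

Take x = 0, y = -21, z = 1. Substituting into each constraint:
  (1) 3(0) + (-21) + 3(1) = -18 ✓
  (2) x² = (0)² = 0, and 0 < 4 ✓
  (3) 1 > 0 ✓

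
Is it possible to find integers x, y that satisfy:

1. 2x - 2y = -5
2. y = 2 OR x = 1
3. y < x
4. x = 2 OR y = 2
No

Even the single constraint (2x - 2y = -5) is infeasible over the integers.

  - 2x - 2y = -5: every term on the left is divisible by 2, so the LHS ≡ 0 (mod 2), but the RHS -5 is not — no integer solution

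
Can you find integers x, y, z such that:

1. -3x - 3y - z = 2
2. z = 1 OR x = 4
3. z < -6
Yes

Take x = 4, y = -2, z = -8. Substituting into each constraint:
  (1) -3(4) - 3(-2) + 8 = 2 ✓
  (2) x = 4, target 4 ✓ (second branch holds)
  (3) -8 < -6 ✓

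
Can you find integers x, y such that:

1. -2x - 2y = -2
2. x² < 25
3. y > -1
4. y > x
Yes

Take x = 0, y = 1. Substituting into each constraint:
  (1) -2(0) - 2(1) = -2 ✓
  (2) x² = (0)² = 0, and 0 < 25 ✓
  (3) 1 > -1 ✓
  (4) 1 > 0 ✓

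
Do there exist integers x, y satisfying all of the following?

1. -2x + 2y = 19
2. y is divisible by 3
No

Even the single constraint (-2x + 2y = 19) is infeasible over the integers.

  - -2x + 2y = 19: every term on the left is divisible by 2, so the LHS ≡ 0 (mod 2), but the RHS 19 is not — no integer solution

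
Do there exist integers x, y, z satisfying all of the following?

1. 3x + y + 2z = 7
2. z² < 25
Yes

Take x = 1, y = 0, z = 2. Substituting into each constraint:
  (1) 3(1) + 0 + 2(2) = 7 ✓
  (2) z² = (2)² = 4, and 4 < 25 ✓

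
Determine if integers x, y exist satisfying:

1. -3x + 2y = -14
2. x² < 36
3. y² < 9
Yes

Take x = 4, y = -1. Substituting into each constraint:
  (1) -3(4) + 2(-1) = -14 ✓
  (2) x² = (4)² = 16, and 16 < 36 ✓
  (3) y² = (-1)² = 1, and 1 < 9 ✓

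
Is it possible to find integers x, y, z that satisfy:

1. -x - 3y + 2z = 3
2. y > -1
Yes

Take x = 1, y = 0, z = 2. Substituting into each constraint:
  (1) (-1) - 3(0) + 2(2) = 3 ✓
  (2) 0 > -1 ✓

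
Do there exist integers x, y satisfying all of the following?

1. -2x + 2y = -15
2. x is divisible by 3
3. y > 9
No

Even the single constraint (-2x + 2y = -15) is infeasible over the integers.

  - -2x + 2y = -15: every term on the left is divisible by 2, so the LHS ≡ 0 (mod 2), but the RHS -15 is not — no integer solution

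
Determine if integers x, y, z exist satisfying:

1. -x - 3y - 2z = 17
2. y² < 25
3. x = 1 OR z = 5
Yes

Take x = -27, y = 0, z = 5. Substituting into each constraint:
  (1) 27 - 3(0) - 2(5) = 17 ✓
  (2) y² = (0)² = 0, and 0 < 25 ✓
  (3) z = 5, target 5 ✓ (second branch holds)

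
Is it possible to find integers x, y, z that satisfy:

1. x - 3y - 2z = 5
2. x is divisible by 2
Yes

Take x = 0, y = 1, z = -4. Substituting into each constraint:
  (1) 0 - 3(1) - 2(-4) = 5 ✓
  (2) 0 = 2 × 0, remainder 0 ✓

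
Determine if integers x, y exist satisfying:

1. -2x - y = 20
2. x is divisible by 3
Yes

Take x = 0, y = -20. Substituting into each constraint:
  (1) -2(0) + 20 = 20 ✓
  (2) 0 = 3 × 0, remainder 0 ✓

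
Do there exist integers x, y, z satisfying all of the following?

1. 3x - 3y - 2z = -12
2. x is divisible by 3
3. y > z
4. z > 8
Yes

Take x = 12, y = 10, z = 9. Substituting into each constraint:
  (1) 3(12) - 3(10) - 2(9) = -12 ✓
  (2) 12 = 3 × 4, remainder 0 ✓
  (3) 10 > 9 ✓
  (4) 9 > 8 ✓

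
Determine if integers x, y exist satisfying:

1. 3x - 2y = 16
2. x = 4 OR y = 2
Yes

Take x = 4, y = -2. Substituting into each constraint:
  (1) 3(4) - 2(-2) = 16 ✓
  (2) x = 4, target 4 ✓ (first branch holds)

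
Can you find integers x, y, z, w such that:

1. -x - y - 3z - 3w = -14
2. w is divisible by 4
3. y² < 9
Yes

Take x = 0, y = 2, z = 4, w = 0. Substituting into each constraint:
  (1) 0 + (-2) - 3(4) - 3(0) = -14 ✓
  (2) 0 = 4 × 0, remainder 0 ✓
  (3) y² = (2)² = 4, and 4 < 9 ✓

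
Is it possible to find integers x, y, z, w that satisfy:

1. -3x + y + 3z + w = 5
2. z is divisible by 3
Yes

Take x = 0, y = 5, z = 0, w = 0. Substituting into each constraint:
  (1) -3(0) + 5 + 3(0) + 0 = 5 ✓
  (2) 0 = 3 × 0, remainder 0 ✓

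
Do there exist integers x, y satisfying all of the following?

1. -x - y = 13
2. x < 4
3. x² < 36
Yes

Take x = 0, y = -13. Substituting into each constraint:
  (1) 0 + 13 = 13 ✓
  (2) 0 < 4 ✓
  (3) x² = (0)² = 0, and 0 < 36 ✓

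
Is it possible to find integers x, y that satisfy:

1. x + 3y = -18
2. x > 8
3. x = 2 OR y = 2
No

The full constraint system is jointly infeasible over the integers. Each constraint and what it forces:

  - x + 3y = -18: is a linear equation tying the variables together
  - x > 8: bounds one variable relative to a constant
  - x = 2 OR y = 2: forces a choice: either x = 2 or y = 2

Split on the disjunction (x = 2 OR y = 2):
  • If x = 2: this contradicts the bound x ≥ 9.
  • If y = 2: the equation forces x = -24, which contradicts the bound x ≥ 9.
Both branches are infeasible, so the system has no integer solution.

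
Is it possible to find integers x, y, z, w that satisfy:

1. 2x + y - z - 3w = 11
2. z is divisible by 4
Yes

Take x = 0, y = 2, z = 0, w = -3. Substituting into each constraint:
  (1) 2(0) + 2 + 0 - 3(-3) = 11 ✓
  (2) 0 = 4 × 0, remainder 0 ✓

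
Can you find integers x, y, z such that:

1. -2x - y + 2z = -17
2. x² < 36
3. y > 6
Yes

Take x = 0, y = 7, z = -5. Substituting into each constraint:
  (1) -2(0) + (-7) + 2(-5) = -17 ✓
  (2) x² = (0)² = 0, and 0 < 36 ✓
  (3) 7 > 6 ✓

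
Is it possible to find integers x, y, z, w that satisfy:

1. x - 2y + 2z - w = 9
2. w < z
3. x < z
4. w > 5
Yes

Take x = 0, y = 0, z = 8, w = 7. Substituting into each constraint:
  (1) 0 - 2(0) + 2(8) + (-7) = 9 ✓
  (2) 7 < 8 ✓
  (3) 0 < 8 ✓
  (4) 7 > 5 ✓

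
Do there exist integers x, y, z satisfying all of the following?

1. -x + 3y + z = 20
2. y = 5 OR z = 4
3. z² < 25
Yes

Take x = -5, y = 5, z = 0. Substituting into each constraint:
  (1) 5 + 3(5) + 0 = 20 ✓
  (2) y = 5, target 5 ✓ (first branch holds)
  (3) z² = (0)² = 0, and 0 < 25 ✓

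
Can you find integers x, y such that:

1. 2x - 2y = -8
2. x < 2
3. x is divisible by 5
Yes

Take x = 0, y = 4. Substituting into each constraint:
  (1) 2(0) - 2(4) = -8 ✓
  (2) 0 < 2 ✓
  (3) 0 = 5 × 0, remainder 0 ✓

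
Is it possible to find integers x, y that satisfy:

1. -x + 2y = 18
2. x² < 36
Yes

Take x = 0, y = 9. Substituting into each constraint:
  (1) 0 + 2(9) = 18 ✓
  (2) x² = (0)² = 0, and 0 < 36 ✓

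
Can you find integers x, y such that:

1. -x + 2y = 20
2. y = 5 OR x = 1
Yes

Take x = -10, y = 5. Substituting into each constraint:
  (1) 10 + 2(5) = 20 ✓
  (2) y = 5, target 5 ✓ (first branch holds)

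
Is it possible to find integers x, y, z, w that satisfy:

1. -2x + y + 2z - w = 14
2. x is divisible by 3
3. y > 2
Yes

Take x = 0, y = 14, z = 0, w = 0. Substituting into each constraint:
  (1) -2(0) + 14 + 2(0) + 0 = 14 ✓
  (2) 0 = 3 × 0, remainder 0 ✓
  (3) 14 > 2 ✓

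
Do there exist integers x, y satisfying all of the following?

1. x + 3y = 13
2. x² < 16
Yes

Take x = -2, y = 5. Substituting into each constraint:
  (1) (-2) + 3(5) = 13 ✓
  (2) x² = (-2)² = 4, and 4 < 16 ✓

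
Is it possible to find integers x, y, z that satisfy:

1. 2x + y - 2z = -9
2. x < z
Yes

Take x = 0, y = -7, z = 1. Substituting into each constraint:
  (1) 2(0) + (-7) - 2(1) = -9 ✓
  (2) 0 < 1 ✓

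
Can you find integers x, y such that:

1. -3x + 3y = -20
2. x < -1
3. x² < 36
No

Even the single constraint (-3x + 3y = -20) is infeasible over the integers.

  - -3x + 3y = -20: every term on the left is divisible by 3, so the LHS ≡ 0 (mod 3), but the RHS -20 is not — no integer solution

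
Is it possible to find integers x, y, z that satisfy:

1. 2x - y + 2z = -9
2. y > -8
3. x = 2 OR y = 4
Yes

Take x = 2, y = 1, z = -6. Substituting into each constraint:
  (1) 2(2) + (-1) + 2(-6) = -9 ✓
  (2) 1 > -8 ✓
  (3) x = 2, target 2 ✓ (first branch holds)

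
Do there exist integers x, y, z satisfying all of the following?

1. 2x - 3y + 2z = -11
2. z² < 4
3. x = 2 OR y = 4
Yes

Take x = 2, y = 5, z = 0. Substituting into each constraint:
  (1) 2(2) - 3(5) + 2(0) = -11 ✓
  (2) z² = (0)² = 0, and 0 < 4 ✓
  (3) x = 2, target 2 ✓ (first branch holds)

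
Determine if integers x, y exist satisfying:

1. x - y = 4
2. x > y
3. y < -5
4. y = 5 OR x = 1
No

A contradictory subset is {x - y = 4, y < -5, y = 5 OR x = 1}. No integer assignment can satisfy these jointly:

  - x - y = 4: is a linear equation tying the variables together
  - y < -5: bounds one variable relative to a constant
  - y = 5 OR x = 1: forces a choice: either y = 5 or x = 1

Split on the disjunction (y = 5 OR x = 1):
  • If y = 5: this contradicts the bound y ≤ -6.
  • If x = 1: the equation forces y = -3, which contradicts the bound y ≤ -6.
Both branches are infeasible, so the system has no integer solution.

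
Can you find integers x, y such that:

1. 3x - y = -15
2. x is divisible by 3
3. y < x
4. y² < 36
No

A contradictory subset is {3x - y = -15, y < x, y² < 36}. No integer assignment can satisfy these jointly:

  - 3x - y = -15: is a linear equation tying the variables together
  - y < x: bounds one variable relative to another variable
  - y² < 36: restricts y to |y| ≤ 5

The bounds confine y to {-5, -4, -3, -2, -1, 0, 1, 2, 3, 4, 5}. For each value, substitute into the equation:
  • y = -5: the equation gives 3x = -20, so x would not be an integer.
  • y = -4: the equation gives 3x = -19, so x would not be an integer.
  • y = -3: the equation forces x = -6, but x > y fails since -6 ≤ -3.
  • y = -2: the equation gives 3x = -17, so x would not be an integer.
  • y = -1: the equation gives 3x = -16, so x would not be an integer.
  • y = 0: the equation forces x = -5, but x > y fails since -5 ≤ 0.
  • y = 1: the equation gives 3x = -14, so x would not be an integer.
  • y = 2: the equation gives 3x = -13, so x would not be an integer.
  • y = 3: the equation forces x = -4, but x > y fails since -4 ≤ 3.
  • y = 4: the equation gives 3x = -11, so x would not be an integer.
  • y = 5: the equation gives 3x = -10, so x would not be an integer.
Every case fails, so no integer solution exists.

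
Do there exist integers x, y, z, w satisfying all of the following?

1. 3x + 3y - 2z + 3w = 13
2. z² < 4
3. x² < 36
Yes

Take x = 5, y = 0, z = 1, w = 0. Substituting into each constraint:
  (1) 3(5) + 3(0) - 2(1) + 3(0) = 13 ✓
  (2) z² = (1)² = 1, and 1 < 4 ✓
  (3) x² = (5)² = 25, and 25 < 36 ✓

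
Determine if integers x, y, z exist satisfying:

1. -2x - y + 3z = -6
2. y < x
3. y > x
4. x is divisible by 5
No

A contradictory subset is {y < x, y > x}. No integer assignment can satisfy these jointly:

  - y < x: bounds one variable relative to another variable
  - y > x: bounds one variable relative to another variable

Direct contradiction: x > y and y > x cannot both hold.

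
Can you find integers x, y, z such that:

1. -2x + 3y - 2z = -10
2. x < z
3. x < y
Yes

Take x = 1, y = 2, z = 7. Substituting into each constraint:
  (1) -2(1) + 3(2) - 2(7) = -10 ✓
  (2) 1 < 7 ✓
  (3) 1 < 2 ✓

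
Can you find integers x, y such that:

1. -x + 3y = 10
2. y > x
Yes

Take x = -10, y = 0. Substituting into each constraint:
  (1) 10 + 3(0) = 10 ✓
  (2) 0 > -10 ✓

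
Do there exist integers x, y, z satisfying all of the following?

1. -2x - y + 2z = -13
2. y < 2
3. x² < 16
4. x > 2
Yes

Take x = 3, y = 1, z = -3. Substituting into each constraint:
  (1) -2(3) + (-1) + 2(-3) = -13 ✓
  (2) 1 < 2 ✓
  (3) x² = (3)² = 9, and 9 < 16 ✓
  (4) 3 > 2 ✓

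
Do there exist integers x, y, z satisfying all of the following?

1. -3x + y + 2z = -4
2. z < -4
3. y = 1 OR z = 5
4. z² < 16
No

A contradictory subset is {z < -4, z² < 16}. No integer assignment can satisfy these jointly:

  - z < -4: bounds one variable relative to a constant
  - z² < 16: restricts z to |z| ≤ 3

Direct contradiction: the bounds on z require z ≥ -3 and z ≤ -5 simultaneously, which is empty.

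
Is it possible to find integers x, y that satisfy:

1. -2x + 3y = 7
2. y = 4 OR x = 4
Yes

Take x = 4, y = 5. Substituting into each constraint:
  (1) -2(4) + 3(5) = 7 ✓
  (2) x = 4, target 4 ✓ (second branch holds)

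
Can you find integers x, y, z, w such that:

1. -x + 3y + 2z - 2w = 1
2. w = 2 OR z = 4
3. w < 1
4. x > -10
Yes

Take x = 7, y = 0, z = 4, w = 0. Substituting into each constraint:
  (1) (-7) + 3(0) + 2(4) - 2(0) = 1 ✓
  (2) z = 4, target 4 ✓ (second branch holds)
  (3) 0 < 1 ✓
  (4) 7 > -10 ✓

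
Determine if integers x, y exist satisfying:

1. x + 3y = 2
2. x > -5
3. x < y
Yes

Take x = -1, y = 1. Substituting into each constraint:
  (1) (-1) + 3(1) = 2 ✓
  (2) -1 > -5 ✓
  (3) -1 < 1 ✓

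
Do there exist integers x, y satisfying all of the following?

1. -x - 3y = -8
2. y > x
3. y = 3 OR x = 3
Yes

Take x = -1, y = 3. Substituting into each constraint:
  (1) 1 - 3(3) = -8 ✓
  (2) 3 > -1 ✓
  (3) y = 3, target 3 ✓ (first branch holds)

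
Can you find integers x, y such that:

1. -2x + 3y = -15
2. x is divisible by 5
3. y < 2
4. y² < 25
No

The full constraint system is jointly infeasible over the integers. Each constraint and what it forces:

  - -2x + 3y = -15: is a linear equation tying the variables together
  - x is divisible by 5: restricts x to multiples of 5
  - y < 2: bounds one variable relative to a constant
  - y² < 25: restricts y to |y| ≤ 4

The bounds confine y to {-4, -3, -2, -1, 0, 1}. For each value, substitute into the equation:
  • y = -4: the equation gives -2x = -3, so x would not be an integer.
  • y = -3: the equation forces x = 3, but 5 does not divide 3.
  • y = -2: the equation gives -2x = -9, so x would not be an integer.
  • y = -1: the equation forces x = 6, but 5 does not divide 6.
  • y = 0: the equation gives -2x = -15, so x would not be an integer.
  • y = 1: the equation forces x = 9, but 5 does not divide 9.
Every case fails, so no integer solution exists.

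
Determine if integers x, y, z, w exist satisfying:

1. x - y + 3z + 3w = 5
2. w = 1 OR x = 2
Yes

Take x = 2, y = -3, z = 0, w = 0. Substituting into each constraint:
  (1) 2 + 3 + 3(0) + 3(0) = 5 ✓
  (2) x = 2, target 2 ✓ (second branch holds)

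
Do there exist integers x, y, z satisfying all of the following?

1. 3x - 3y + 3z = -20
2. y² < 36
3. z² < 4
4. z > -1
No

Even the single constraint (3x - 3y + 3z = -20) is infeasible over the integers.

  - 3x - 3y + 3z = -20: every term on the left is divisible by 3, so the LHS ≡ 0 (mod 3), but the RHS -20 is not — no integer solution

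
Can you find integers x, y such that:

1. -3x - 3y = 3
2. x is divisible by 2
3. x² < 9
Yes

Take x = 0, y = -1. Substituting into each constraint:
  (1) -3(0) - 3(-1) = 3 ✓
  (2) 0 = 2 × 0, remainder 0 ✓
  (3) x² = (0)² = 0, and 0 < 9 ✓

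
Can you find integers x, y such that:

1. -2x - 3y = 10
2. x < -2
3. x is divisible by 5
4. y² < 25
Yes

Take x = -5, y = 0. Substituting into each constraint:
  (1) -2(-5) - 3(0) = 10 ✓
  (2) -5 < -2 ✓
  (3) -5 = 5 × -1, remainder 0 ✓
  (4) y² = (0)² = 0, and 0 < 25 ✓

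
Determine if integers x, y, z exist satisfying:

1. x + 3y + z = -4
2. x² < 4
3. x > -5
Yes

Take x = 0, y = 0, z = -4. Substituting into each constraint:
  (1) 0 + 3(0) + (-4) = -4 ✓
  (2) x² = (0)² = 0, and 0 < 4 ✓
  (3) 0 > -5 ✓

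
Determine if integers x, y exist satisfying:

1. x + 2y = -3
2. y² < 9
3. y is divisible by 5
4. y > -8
Yes

Take x = -3, y = 0. Substituting into each constraint:
  (1) (-3) + 2(0) = -3 ✓
  (2) y² = (0)² = 0, and 0 < 9 ✓
  (3) 0 = 5 × 0, remainder 0 ✓
  (4) 0 > -8 ✓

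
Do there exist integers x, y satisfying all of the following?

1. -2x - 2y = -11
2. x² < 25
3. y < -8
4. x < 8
No

Even the single constraint (-2x - 2y = -11) is infeasible over the integers.

  - -2x - 2y = -11: every term on the left is divisible by 2, so the LHS ≡ 0 (mod 2), but the RHS -11 is not — no integer solution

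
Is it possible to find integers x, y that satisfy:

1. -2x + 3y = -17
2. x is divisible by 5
Yes

Take x = 10, y = 1. Substituting into each constraint:
  (1) -2(10) + 3(1) = -17 ✓
  (2) 10 = 5 × 2, remainder 0 ✓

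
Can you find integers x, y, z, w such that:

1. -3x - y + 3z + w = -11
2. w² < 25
Yes

Take x = 0, y = 0, z = -4, w = 1. Substituting into each constraint:
  (1) -3(0) + 0 + 3(-4) + 1 = -11 ✓
  (2) w² = (1)² = 1, and 1 < 25 ✓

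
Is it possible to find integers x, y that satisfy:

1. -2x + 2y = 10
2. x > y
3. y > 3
No

A contradictory subset is {-2x + 2y = 10, x > y}. No integer assignment can satisfy these jointly:

  - -2x + 2y = 10: is a linear equation tying the variables together
  - x > y: bounds one variable relative to another variable

From the equation, x − y = -5, i.e. x − y = -5; but x > y requires x − y ≥ 1. Contradiction.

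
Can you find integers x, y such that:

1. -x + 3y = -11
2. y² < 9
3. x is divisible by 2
Yes

Take x = 14, y = 1. Substituting into each constraint:
  (1) (-14) + 3(1) = -11 ✓
  (2) y² = (1)² = 1, and 1 < 9 ✓
  (3) 14 = 2 × 7, remainder 0 ✓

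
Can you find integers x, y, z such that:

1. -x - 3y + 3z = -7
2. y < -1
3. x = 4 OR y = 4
Yes

Take x = 4, y = -2, z = -3. Substituting into each constraint:
  (1) (-4) - 3(-2) + 3(-3) = -7 ✓
  (2) -2 < -1 ✓
  (3) x = 4, target 4 ✓ (first branch holds)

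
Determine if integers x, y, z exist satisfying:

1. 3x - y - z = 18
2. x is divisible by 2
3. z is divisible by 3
Yes

Take x = 0, y = -18, z = 0. Substituting into each constraint:
  (1) 3(0) + 18 + 0 = 18 ✓
  (2) 0 = 2 × 0, remainder 0 ✓
  (3) 0 = 3 × 0, remainder 0 ✓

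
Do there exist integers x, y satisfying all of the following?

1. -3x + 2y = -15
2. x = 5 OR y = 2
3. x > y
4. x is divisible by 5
Yes

Take x = 5, y = 0. Substituting into each constraint:
  (1) -3(5) + 2(0) = -15 ✓
  (2) x = 5, target 5 ✓ (first branch holds)
  (3) 5 > 0 ✓
  (4) 5 = 5 × 1, remainder 0 ✓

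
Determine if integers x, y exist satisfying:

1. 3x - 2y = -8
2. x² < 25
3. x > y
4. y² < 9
No

A contradictory subset is {3x - 2y = -8, x² < 25, x > y}. No integer assignment can satisfy these jointly:

  - 3x - 2y = -8: is a linear equation tying the variables together
  - x² < 25: restricts x to |x| ≤ 4
  - x > y: bounds one variable relative to another variable

The bounds confine x to {-4, -3, -2, -1, 0, 1, 2, 3, 4}. For each value, substitute into the equation:
  • x = -4: the equation forces y = -2, but x > y fails since -4 ≤ -2.
  • x = -3: the equation gives -2y = 1, so y would not be an integer.
  • x = -2: the equation forces y = 1, but x > y fails since -2 ≤ 1.
  • x = -1: the equation gives -2y = -5, so y would not be an integer.
  • x = 0: the equation forces y = 4, but x > y fails since 0 ≤ 4.
  • x = 1: the equation gives -2y = -11, so y would not be an integer.
  • x = 2: the equation forces y = 7, but x > y fails since 2 ≤ 7.
  • x = 3: the equation gives -2y = -17, so y would not be an integer.
  • x = 4: the equation forces y = 10, but x > y fails since 4 ≤ 10.
Every case fails, so no integer solution exists.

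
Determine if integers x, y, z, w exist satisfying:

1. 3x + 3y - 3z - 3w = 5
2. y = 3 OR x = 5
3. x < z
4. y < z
No

Even the single constraint (3x + 3y - 3z - 3w = 5) is infeasible over the integers.

  - 3x + 3y - 3z - 3w = 5: every term on the left is divisible by 3, so the LHS ≡ 0 (mod 3), but the RHS 5 is not — no integer solution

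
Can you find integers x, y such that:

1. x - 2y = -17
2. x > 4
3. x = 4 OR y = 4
No

The full constraint system is jointly infeasible over the integers. Each constraint and what it forces:

  - x - 2y = -17: is a linear equation tying the variables together
  - x > 4: bounds one variable relative to a constant
  - x = 4 OR y = 4: forces a choice: either x = 4 or y = 4

Split on the disjunction (x = 4 OR y = 4):
  • If x = 4: this contradicts the bound x ≥ 5.
  • If y = 4: the equation forces x = -9, which contradicts the bound x ≥ 5.
Both branches are infeasible, so the system has no integer solution.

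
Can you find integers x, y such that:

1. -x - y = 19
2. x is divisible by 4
Yes

Take x = 0, y = -19. Substituting into each constraint:
  (1) 0 + 19 = 19 ✓
  (2) 0 = 4 × 0, remainder 0 ✓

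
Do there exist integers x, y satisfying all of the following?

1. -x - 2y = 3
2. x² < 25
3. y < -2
Yes

Take x = 3, y = -3. Substituting into each constraint:
  (1) (-3) - 2(-3) = 3 ✓
  (2) x² = (3)² = 9, and 9 < 25 ✓
  (3) -3 < -2 ✓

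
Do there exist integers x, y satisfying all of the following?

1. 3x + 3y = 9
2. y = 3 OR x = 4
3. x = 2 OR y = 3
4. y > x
Yes

Take x = 0, y = 3. Substituting into each constraint:
  (1) 3(0) + 3(3) = 9 ✓
  (2) y = 3, target 3 ✓ (first branch holds)
  (3) y = 3, target 3 ✓ (second branch holds)
  (4) 3 > 0 ✓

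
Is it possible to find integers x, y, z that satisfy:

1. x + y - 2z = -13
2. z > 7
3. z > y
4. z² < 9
No

A contradictory subset is {z > 7, z² < 9}. No integer assignment can satisfy these jointly:

  - z > 7: bounds one variable relative to a constant
  - z² < 9: restricts z to |z| ≤ 2

Direct contradiction: the bounds on z require z ≥ 8 and z ≤ 2 simultaneously, which is empty.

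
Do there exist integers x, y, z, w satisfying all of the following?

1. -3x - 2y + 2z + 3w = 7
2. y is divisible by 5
Yes

Take x = 0, y = 0, z = 2, w = 1. Substituting into each constraint:
  (1) -3(0) - 2(0) + 2(2) + 3(1) = 7 ✓
  (2) 0 = 5 × 0, remainder 0 ✓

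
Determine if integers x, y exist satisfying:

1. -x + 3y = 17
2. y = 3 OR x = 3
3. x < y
Yes

Take x = -8, y = 3. Substituting into each constraint:
  (1) 8 + 3(3) = 17 ✓
  (2) y = 3, target 3 ✓ (first branch holds)
  (3) -8 < 3 ✓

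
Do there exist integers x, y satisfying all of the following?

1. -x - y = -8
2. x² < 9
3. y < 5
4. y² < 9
No

A contradictory subset is {-x - y = -8, x² < 9, y < 5}. No integer assignment can satisfy these jointly:

  - -x - y = -8: is a linear equation tying the variables together
  - x² < 9: restricts x to |x| ≤ 2
  - y < 5: bounds one variable relative to a constant

Range argument: with x ∈ [-2, 2], y ∈ [−∞, 4], the left side of the equation is at least -6, but the right side is -8 < -6. No integer solution exists.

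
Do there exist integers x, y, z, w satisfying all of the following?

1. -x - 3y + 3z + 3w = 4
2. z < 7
Yes

Take x = 2, y = -2, z = 0, w = 0. Substituting into each constraint:
  (1) (-2) - 3(-2) + 3(0) + 3(0) = 4 ✓
  (2) 0 < 7 ✓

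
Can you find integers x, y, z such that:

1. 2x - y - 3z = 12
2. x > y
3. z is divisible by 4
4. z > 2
Yes

Take x = 23, y = 22, z = 4. Substituting into each constraint:
  (1) 2(23) + (-22) - 3(4) = 12 ✓
  (2) 23 > 22 ✓
  (3) 4 = 4 × 1, remainder 0 ✓
  (4) 4 > 2 ✓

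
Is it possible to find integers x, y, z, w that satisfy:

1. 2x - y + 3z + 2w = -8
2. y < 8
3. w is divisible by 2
Yes

Take x = 2, y = 0, z = -4, w = 0. Substituting into each constraint:
  (1) 2(2) + 0 + 3(-4) + 2(0) = -8 ✓
  (2) 0 < 8 ✓
  (3) 0 = 2 × 0, remainder 0 ✓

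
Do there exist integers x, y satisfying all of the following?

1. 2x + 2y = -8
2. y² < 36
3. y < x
Yes

Take x = -1, y = -3. Substituting into each constraint:
  (1) 2(-1) + 2(-3) = -8 ✓
  (2) y² = (-3)² = 9, and 9 < 36 ✓
  (3) -3 < -1 ✓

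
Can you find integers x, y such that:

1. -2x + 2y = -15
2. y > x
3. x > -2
No

Even the single constraint (-2x + 2y = -15) is infeasible over the integers.

  - -2x + 2y = -15: every term on the left is divisible by 2, so the LHS ≡ 0 (mod 2), but the RHS -15 is not — no integer solution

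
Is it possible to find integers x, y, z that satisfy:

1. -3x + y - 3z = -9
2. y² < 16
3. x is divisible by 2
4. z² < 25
Yes

Take x = 6, y = -3, z = -4. Substituting into each constraint:
  (1) -3(6) + (-3) - 3(-4) = -9 ✓
  (2) y² = (-3)² = 9, and 9 < 16 ✓
  (3) 6 = 2 × 3, remainder 0 ✓
  (4) z² = (-4)² = 16, and 16 < 25 ✓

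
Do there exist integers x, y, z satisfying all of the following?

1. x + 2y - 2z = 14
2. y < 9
Yes

Take x = 14, y = 0, z = 0. Substituting into each constraint:
  (1) 14 + 2(0) - 2(0) = 14 ✓
  (2) 0 < 9 ✓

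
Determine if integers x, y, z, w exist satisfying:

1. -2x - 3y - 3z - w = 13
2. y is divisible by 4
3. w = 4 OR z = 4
Yes

Take x = -13, y = 0, z = 4, w = 1. Substituting into each constraint:
  (1) -2(-13) - 3(0) - 3(4) + (-1) = 13 ✓
  (2) 0 = 4 × 0, remainder 0 ✓
  (3) z = 4, target 4 ✓ (second branch holds)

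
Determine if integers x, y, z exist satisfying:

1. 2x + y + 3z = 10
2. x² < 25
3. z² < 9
Yes

Take x = 0, y = 10, z = 0. Substituting into each constraint:
  (1) 2(0) + 10 + 3(0) = 10 ✓
  (2) x² = (0)² = 0, and 0 < 25 ✓
  (3) z² = (0)² = 0, and 0 < 9 ✓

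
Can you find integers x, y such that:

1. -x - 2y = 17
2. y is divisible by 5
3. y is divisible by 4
Yes

Take x = -17, y = 0. Substituting into each constraint:
  (1) 17 - 2(0) = 17 ✓
  (2) 0 = 5 × 0, remainder 0 ✓
  (3) 0 = 4 × 0, remainder 0 ✓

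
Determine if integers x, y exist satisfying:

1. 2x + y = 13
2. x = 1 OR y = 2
Yes

Take x = 1, y = 11. Substituting into each constraint:
  (1) 2(1) + 11 = 13 ✓
  (2) x = 1, target 1 ✓ (first branch holds)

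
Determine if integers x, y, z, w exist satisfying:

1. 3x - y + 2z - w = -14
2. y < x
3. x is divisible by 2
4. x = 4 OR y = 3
Yes

Take x = 4, y = 2, z = -12, w = 0. Substituting into each constraint:
  (1) 3(4) + (-2) + 2(-12) + 0 = -14 ✓
  (2) 2 < 4 ✓
  (3) 4 = 2 × 2, remainder 0 ✓
  (4) x = 4, target 4 ✓ (first branch holds)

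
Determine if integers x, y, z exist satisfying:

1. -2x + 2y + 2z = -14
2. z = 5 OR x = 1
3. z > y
Yes

Take x = 1, y = -4, z = -2. Substituting into each constraint:
  (1) -2(1) + 2(-4) + 2(-2) = -14 ✓
  (2) x = 1, target 1 ✓ (second branch holds)
  (3) -2 > -4 ✓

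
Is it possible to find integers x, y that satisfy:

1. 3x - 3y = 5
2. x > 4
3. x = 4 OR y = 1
No

Even the single constraint (3x - 3y = 5) is infeasible over the integers.

  - 3x - 3y = 5: every term on the left is divisible by 3, so the LHS ≡ 0 (mod 3), but the RHS 5 is not — no integer solution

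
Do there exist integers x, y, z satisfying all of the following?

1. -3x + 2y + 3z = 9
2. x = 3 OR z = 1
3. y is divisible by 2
Yes

Take x = 3, y = 12, z = -2. Substituting into each constraint:
  (1) -3(3) + 2(12) + 3(-2) = 9 ✓
  (2) x = 3, target 3 ✓ (first branch holds)
  (3) 12 = 2 × 6, remainder 0 ✓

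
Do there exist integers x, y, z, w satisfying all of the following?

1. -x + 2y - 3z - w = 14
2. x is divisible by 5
Yes

Take x = 0, y = 7, z = 0, w = 0. Substituting into each constraint:
  (1) 0 + 2(7) - 3(0) + 0 = 14 ✓
  (2) 0 = 5 × 0, remainder 0 ✓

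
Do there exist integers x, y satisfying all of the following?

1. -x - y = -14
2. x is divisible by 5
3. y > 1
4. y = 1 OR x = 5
Yes

Take x = 5, y = 9. Substituting into each constraint:
  (1) (-5) + (-9) = -14 ✓
  (2) 5 = 5 × 1, remainder 0 ✓
  (3) 9 > 1 ✓
  (4) x = 5, target 5 ✓ (second branch holds)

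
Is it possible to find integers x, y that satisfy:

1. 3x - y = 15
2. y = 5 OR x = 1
Yes

Take x = 1, y = -12. Substituting into each constraint:
  (1) 3(1) + 12 = 15 ✓
  (2) x = 1, target 1 ✓ (second branch holds)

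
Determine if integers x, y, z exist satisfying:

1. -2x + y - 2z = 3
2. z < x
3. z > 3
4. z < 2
No

A contradictory subset is {z > 3, z < 2}. No integer assignment can satisfy these jointly:

  - z > 3: bounds one variable relative to a constant
  - z < 2: bounds one variable relative to a constant

Direct contradiction: the bounds on z require z ≥ 4 and z ≤ 1 simultaneously, which is empty.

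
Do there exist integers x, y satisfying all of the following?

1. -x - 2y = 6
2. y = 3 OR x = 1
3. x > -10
No

The full constraint system is jointly infeasible over the integers. Each constraint and what it forces:

  - -x - 2y = 6: is a linear equation tying the variables together
  - y = 3 OR x = 1: forces a choice: either y = 3 or x = 1
  - x > -10: bounds one variable relative to a constant

Split on the disjunction (y = 3 OR x = 1):
  • If y = 3: the equation forces x = -12, which contradicts the bound x ≥ -9.
  • If x = 1: with x = 1, every remaining term of the linear equation is divisible by 2, so the left side is ≡ 0 (mod 2); but the right side 7 ≡ 1 (mod 2). No integers can satisfy it.
Both branches are infeasible, so the system has no integer solution.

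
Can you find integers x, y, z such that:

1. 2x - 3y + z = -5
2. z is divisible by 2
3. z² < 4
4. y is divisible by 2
No

A contradictory subset is {2x - 3y + z = -5, z is divisible by 2, y is divisible by 2}. No integer assignment can satisfy these jointly:

  - 2x - 3y + z = -5: is a linear equation tying the variables together
  - z is divisible by 2: restricts z to multiples of 2
  - y is divisible by 2: restricts y to multiples of 2

Modular obstruction: writing y = 2y' and writing z = 2z', every remaining term of the linear equation is divisible by 2, so the left side is ≡ 0 (mod 2); but the right side -5 ≡ 1 (mod 2). No integers can satisfy it.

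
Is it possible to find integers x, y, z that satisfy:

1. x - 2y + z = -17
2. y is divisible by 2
Yes

Take x = -17, y = 0, z = 0. Substituting into each constraint:
  (1) (-17) - 2(0) + 0 = -17 ✓
  (2) 0 = 2 × 0, remainder 0 ✓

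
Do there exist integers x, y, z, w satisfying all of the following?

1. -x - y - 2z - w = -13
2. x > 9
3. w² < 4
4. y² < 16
Yes

Take x = 10, y = 3, z = 0, w = 0. Substituting into each constraint:
  (1) (-10) + (-3) - 2(0) + 0 = -13 ✓
  (2) 10 > 9 ✓
  (3) w² = (0)² = 0, and 0 < 4 ✓
  (4) y² = (3)² = 9, and 9 < 16 ✓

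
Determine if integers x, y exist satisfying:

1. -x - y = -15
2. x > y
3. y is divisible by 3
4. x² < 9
No

A contradictory subset is {-x - y = -15, x > y, x² < 9}. No integer assignment can satisfy these jointly:

  - -x - y = -15: is a linear equation tying the variables together
  - x > y: bounds one variable relative to another variable
  - x² < 9: restricts x to |x| ≤ 2

Propagating the comparison: y < x and x ≤ 2 give y ≤ 1. Range argument: with x ∈ [-2, 2], y ∈ [−∞, 1], the left side of the equation is at least -3, but the right side is -15 < -3. No integer solution exists.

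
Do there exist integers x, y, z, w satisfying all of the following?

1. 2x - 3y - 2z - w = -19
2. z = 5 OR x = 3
Yes

Take x = 3, y = 0, z = 0, w = 25. Substituting into each constraint:
  (1) 2(3) - 3(0) - 2(0) + (-25) = -19 ✓
  (2) x = 3, target 3 ✓ (second branch holds)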